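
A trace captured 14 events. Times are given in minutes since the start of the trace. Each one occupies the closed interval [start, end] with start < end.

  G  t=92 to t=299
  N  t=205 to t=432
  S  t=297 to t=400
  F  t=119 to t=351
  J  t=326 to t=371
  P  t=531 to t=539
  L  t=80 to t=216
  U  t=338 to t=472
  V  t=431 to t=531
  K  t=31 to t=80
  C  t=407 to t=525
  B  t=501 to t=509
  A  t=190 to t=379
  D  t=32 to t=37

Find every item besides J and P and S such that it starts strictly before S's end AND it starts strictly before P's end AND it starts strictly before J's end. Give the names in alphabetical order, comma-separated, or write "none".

A, D, F, G, K, L, N, U

Conditions: its start is strictly before S's end (X.start < t=400) AND its start is strictly before P's end (X.start < t=539) AND its start is strictly before J's end (X.start < t=371).
A: start t=190 < t=400? ✓; start t=190 < t=539? ✓; start t=190 < t=371? ✓ → yes.
B: start t=501 < t=400? ✗; start t=501 < t=539? ✓; start t=501 < t=371? ✗ → no.
C: start t=407 < t=400? ✗; start t=407 < t=539? ✓; start t=407 < t=371? ✗ → no.
D: start t=32 < t=400? ✓; start t=32 < t=539? ✓; start t=32 < t=371? ✓ → yes.
F: start t=119 < t=400? ✓; start t=119 < t=539? ✓; start t=119 < t=371? ✓ → yes.
G: start t=92 < t=400? ✓; start t=92 < t=539? ✓; start t=92 < t=371? ✓ → yes.
K: start t=31 < t=400? ✓; start t=31 < t=539? ✓; start t=31 < t=371? ✓ → yes.
L: start t=80 < t=400? ✓; start t=80 < t=539? ✓; start t=80 < t=371? ✓ → yes.
N: start t=205 < t=400? ✓; start t=205 < t=539? ✓; start t=205 < t=371? ✓ → yes.
U: start t=338 < t=400? ✓; start t=338 < t=539? ✓; start t=338 < t=371? ✓ → yes.
V: start t=431 < t=400? ✗; start t=431 < t=539? ✓; start t=431 < t=371? ✗ → no.
Result: A, D, F, G, K, L, N, U.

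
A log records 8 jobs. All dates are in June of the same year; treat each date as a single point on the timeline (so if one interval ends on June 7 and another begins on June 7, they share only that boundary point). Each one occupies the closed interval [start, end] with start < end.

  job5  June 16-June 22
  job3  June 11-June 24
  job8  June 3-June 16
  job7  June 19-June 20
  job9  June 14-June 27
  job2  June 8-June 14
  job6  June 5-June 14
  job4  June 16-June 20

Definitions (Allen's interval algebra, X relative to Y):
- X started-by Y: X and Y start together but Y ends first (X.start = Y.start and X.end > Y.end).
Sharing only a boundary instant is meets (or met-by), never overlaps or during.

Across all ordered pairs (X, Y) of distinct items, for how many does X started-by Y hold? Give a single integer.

1

Checking all 56 ordered pairs for relation 'started-by'; matching pairs in alphabetical order:
(job5, job4): job5 started-by job4 ✓
Count: 1.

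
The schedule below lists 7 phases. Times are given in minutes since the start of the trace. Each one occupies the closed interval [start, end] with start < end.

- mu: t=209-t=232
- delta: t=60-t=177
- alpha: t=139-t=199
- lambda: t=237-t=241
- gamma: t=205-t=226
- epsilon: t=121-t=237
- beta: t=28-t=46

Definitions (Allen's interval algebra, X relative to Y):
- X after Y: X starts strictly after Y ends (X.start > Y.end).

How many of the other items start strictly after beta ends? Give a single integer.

Target beta = [t=28, t=46].
alpha [t=139, t=199] → after → counts.
delta [t=60, t=177] → after → counts.
epsilon [t=121, t=237] → after → counts.
gamma [t=205, t=226] → after → counts.
lambda [t=237, t=241] → after → counts.
mu [t=209, t=232] → after → counts.
Total: 6.

6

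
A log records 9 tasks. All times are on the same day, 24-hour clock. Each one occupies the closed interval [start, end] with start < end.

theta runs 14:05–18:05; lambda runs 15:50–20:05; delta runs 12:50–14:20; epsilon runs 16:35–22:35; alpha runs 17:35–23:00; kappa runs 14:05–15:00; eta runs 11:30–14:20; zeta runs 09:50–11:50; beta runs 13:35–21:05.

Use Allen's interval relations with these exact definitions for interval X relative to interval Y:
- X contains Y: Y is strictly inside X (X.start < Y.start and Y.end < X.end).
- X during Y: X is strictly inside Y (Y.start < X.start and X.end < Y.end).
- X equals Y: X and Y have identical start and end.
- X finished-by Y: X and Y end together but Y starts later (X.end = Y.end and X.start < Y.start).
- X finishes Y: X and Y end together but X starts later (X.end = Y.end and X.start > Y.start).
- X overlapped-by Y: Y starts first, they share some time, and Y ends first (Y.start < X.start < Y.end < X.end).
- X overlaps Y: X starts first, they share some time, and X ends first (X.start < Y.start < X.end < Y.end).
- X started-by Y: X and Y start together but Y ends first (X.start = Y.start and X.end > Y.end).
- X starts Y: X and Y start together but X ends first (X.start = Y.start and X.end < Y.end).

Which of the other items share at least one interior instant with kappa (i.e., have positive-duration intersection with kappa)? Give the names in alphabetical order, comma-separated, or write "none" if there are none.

beta, delta, eta, theta

Target kappa = [14:05, 15:00].
alpha [17:35, 23:00] → after → no.
beta [13:35, 21:05] → contains → yes.
delta [12:50, 14:20] → overlaps → yes.
epsilon [16:35, 22:35] → after → no.
eta [11:30, 14:20] → overlaps → yes.
lambda [15:50, 20:05] → after → no.
theta [14:05, 18:05] → started-by → yes.
zeta [09:50, 11:50] → before → no.
Result: beta, delta, eta, theta.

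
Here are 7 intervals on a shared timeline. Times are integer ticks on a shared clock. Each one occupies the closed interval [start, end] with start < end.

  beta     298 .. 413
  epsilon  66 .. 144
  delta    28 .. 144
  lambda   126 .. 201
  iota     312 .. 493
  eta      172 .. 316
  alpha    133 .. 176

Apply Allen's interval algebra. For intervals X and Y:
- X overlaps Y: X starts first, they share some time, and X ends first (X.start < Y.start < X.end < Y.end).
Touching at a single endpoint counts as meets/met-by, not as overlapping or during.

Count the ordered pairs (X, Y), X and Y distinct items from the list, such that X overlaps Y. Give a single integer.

Checking all 42 ordered pairs for relation 'overlaps'; matching pairs in alphabetical order:
(alpha, eta): alpha overlaps eta ✓
(beta, iota): beta overlaps iota ✓
(delta, alpha): delta overlaps alpha ✓
(delta, lambda): delta overlaps lambda ✓
(epsilon, alpha): epsilon overlaps alpha ✓
(epsilon, lambda): epsilon overlaps lambda ✓
(eta, beta): eta overlaps beta ✓
(eta, iota): eta overlaps iota ✓
(lambda, eta): lambda overlaps eta ✓
Count: 9.

9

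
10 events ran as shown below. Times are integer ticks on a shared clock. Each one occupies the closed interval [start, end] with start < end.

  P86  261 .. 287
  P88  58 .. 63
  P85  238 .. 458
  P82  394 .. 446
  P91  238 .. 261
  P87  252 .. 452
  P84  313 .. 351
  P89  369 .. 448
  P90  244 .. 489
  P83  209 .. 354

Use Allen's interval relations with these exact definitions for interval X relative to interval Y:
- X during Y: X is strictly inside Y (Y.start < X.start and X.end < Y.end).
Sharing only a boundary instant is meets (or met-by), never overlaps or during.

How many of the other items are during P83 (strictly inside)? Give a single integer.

3

Target P83 = [209, 354].
P82 [394, 446] → after → no.
P84 [313, 351] → during → counts.
P85 [238, 458] → overlapped-by → no.
P86 [261, 287] → during → counts.
P87 [252, 452] → overlapped-by → no.
P88 [58, 63] → before → no.
P89 [369, 448] → after → no.
P90 [244, 489] → overlapped-by → no.
P91 [238, 261] → during → counts.
Total: 3.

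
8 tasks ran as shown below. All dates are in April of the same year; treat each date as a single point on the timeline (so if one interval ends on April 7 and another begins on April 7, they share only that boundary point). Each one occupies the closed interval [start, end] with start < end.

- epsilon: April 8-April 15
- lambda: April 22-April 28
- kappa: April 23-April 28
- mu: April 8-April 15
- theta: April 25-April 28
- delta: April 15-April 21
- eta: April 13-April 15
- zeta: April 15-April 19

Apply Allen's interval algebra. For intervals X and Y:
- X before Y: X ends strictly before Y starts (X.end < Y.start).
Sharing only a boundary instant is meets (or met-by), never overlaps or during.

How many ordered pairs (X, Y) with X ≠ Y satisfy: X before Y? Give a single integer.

15

Checking all 56 ordered pairs for relation 'before'; matching pairs in alphabetical order:
(delta, kappa): delta before kappa ✓
(delta, lambda): delta before lambda ✓
(delta, theta): delta before theta ✓
(epsilon, kappa): epsilon before kappa ✓
(epsilon, lambda): epsilon before lambda ✓
(epsilon, theta): epsilon before theta ✓
(eta, kappa): eta before kappa ✓
(eta, lambda): eta before lambda ✓
(eta, theta): eta before theta ✓
(mu, kappa): mu before kappa ✓
(mu, lambda): mu before lambda ✓
(mu, theta): mu before theta ✓
(zeta, kappa): zeta before kappa ✓
(zeta, lambda): zeta before lambda ✓
(zeta, theta): zeta before theta ✓
Count: 15.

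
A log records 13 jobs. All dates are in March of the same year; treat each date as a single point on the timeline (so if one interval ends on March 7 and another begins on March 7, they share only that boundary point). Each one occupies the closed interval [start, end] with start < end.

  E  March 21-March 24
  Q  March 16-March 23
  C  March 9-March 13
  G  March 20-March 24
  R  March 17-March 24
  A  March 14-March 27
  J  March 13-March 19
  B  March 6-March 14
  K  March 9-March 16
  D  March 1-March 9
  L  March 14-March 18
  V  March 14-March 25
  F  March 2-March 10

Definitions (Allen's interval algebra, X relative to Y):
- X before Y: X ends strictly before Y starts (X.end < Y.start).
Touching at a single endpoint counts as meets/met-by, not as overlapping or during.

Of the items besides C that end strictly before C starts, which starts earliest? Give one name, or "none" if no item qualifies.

Target C = [March 9, March 13].
A [March 14, March 27] → after → excluded.
B [March 6, March 14] → contains → excluded.
D [March 1, March 9] → meets → excluded.
E [March 21, March 24] → after → excluded.
F [March 2, March 10] → overlaps → excluded.
G [March 20, March 24] → after → excluded.
J [March 13, March 19] → met-by → excluded.
K [March 9, March 16] → started-by → excluded.
L [March 14, March 18] → after → excluded.
Q [March 16, March 23] → after → excluded.
R [March 17, March 24] → after → excluded.
V [March 14, March 25] → after → excluded.
No candidates → none.

none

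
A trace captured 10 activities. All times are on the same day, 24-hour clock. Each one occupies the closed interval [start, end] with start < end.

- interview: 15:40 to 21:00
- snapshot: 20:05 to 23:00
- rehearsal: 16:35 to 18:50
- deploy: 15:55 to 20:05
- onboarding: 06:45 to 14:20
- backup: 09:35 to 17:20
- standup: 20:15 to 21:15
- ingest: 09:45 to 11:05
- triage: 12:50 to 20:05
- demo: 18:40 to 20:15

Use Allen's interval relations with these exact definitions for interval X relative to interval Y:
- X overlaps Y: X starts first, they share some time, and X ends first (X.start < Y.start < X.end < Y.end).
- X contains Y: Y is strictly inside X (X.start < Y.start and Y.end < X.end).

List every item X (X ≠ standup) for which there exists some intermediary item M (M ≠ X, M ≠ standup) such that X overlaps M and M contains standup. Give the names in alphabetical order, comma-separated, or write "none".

demo, interview

Target standup = [20:15, 21:15].
Intermediaries M with M contains standup: snapshot.
Via snapshot — items with X overlaps snapshot: demo, interview.
Union: demo, interview.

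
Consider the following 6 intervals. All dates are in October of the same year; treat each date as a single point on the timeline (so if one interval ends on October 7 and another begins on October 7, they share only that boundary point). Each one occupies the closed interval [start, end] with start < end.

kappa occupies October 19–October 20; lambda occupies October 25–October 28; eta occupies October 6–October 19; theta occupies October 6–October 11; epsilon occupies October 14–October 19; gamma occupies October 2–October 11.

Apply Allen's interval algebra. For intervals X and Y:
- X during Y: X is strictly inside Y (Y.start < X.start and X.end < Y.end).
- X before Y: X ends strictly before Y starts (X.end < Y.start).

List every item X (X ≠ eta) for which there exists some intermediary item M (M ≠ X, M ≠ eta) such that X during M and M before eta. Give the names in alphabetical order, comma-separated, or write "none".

none

Target eta = [October 6, October 19].
Intermediaries M with M before eta: none.
Union: none.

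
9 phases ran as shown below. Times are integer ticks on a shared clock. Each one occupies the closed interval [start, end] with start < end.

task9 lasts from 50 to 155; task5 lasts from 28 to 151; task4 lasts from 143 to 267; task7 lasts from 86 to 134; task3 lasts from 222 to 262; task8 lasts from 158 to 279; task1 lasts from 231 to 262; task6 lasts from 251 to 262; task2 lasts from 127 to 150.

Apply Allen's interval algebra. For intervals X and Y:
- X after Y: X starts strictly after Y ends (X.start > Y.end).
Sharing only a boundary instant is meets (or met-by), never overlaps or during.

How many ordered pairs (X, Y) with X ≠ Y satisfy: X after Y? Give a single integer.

Checking all 72 ordered pairs for relation 'after'; matching pairs in alphabetical order:
(task1, task2): task1 after task2 ✓
(task1, task5): task1 after task5 ✓
(task1, task7): task1 after task7 ✓
(task1, task9): task1 after task9 ✓
(task3, task2): task3 after task2 ✓
(task3, task5): task3 after task5 ✓
(task3, task7): task3 after task7 ✓
(task3, task9): task3 after task9 ✓
(task4, task7): task4 after task7 ✓
(task6, task2): task6 after task2 ✓
(task6, task5): task6 after task5 ✓
(task6, task7): task6 after task7 ✓
(task6, task9): task6 after task9 ✓
(task8, task2): task8 after task2 ✓
(task8, task5): task8 after task5 ✓
(task8, task7): task8 after task7 ✓
(task8, task9): task8 after task9 ✓
Count: 17.

17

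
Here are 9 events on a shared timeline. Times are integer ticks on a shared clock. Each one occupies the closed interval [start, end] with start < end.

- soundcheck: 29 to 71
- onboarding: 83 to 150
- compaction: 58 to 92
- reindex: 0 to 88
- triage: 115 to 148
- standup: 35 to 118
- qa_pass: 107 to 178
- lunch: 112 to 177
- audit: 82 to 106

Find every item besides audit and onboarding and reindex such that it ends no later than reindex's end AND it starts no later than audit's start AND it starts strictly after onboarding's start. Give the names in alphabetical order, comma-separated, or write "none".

Conditions: its end is no later than reindex's end (X.end <= 88) AND its start is no later than audit's start (X.start <= 82) AND its start is strictly after onboarding's start (X.start > 83).
compaction: end 92 <= 88? ✗; start 58 <= 82? ✓; start 58 > 83? ✗ → no.
lunch: end 177 <= 88? ✗; start 112 <= 82? ✗; start 112 > 83? ✓ → no.
qa_pass: end 178 <= 88? ✗; start 107 <= 82? ✗; start 107 > 83? ✓ → no.
soundcheck: end 71 <= 88? ✓; start 29 <= 82? ✓; start 29 > 83? ✗ → no.
standup: end 118 <= 88? ✗; start 35 <= 82? ✓; start 35 > 83? ✗ → no.
triage: end 148 <= 88? ✗; start 115 <= 82? ✗; start 115 > 83? ✓ → no.
Result: none.

none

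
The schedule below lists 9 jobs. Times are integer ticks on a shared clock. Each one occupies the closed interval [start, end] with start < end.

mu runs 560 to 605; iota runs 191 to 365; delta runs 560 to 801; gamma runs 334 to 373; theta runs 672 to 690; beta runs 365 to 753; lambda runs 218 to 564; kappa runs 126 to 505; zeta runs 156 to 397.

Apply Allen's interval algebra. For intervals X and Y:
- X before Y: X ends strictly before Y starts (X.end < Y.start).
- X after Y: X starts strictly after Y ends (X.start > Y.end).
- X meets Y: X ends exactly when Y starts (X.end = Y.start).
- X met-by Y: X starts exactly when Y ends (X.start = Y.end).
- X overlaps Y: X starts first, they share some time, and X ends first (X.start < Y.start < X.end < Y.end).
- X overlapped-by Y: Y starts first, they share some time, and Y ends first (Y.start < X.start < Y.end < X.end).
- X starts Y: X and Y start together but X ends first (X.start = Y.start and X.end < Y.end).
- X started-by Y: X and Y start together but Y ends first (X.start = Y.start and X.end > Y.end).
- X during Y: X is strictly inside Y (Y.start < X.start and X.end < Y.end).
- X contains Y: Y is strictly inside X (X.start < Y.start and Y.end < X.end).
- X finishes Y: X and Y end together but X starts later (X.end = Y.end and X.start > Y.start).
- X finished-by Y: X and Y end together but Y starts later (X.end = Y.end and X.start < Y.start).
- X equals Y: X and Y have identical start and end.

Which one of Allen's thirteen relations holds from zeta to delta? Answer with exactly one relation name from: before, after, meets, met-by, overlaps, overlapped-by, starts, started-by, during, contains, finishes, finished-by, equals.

zeta = [156, 397]; delta = [560, 801].
Compare endpoints: zeta.start < delta.start, zeta.start < delta.end, zeta.end < delta.start, zeta.end < delta.end.
That pattern is 'before'.

before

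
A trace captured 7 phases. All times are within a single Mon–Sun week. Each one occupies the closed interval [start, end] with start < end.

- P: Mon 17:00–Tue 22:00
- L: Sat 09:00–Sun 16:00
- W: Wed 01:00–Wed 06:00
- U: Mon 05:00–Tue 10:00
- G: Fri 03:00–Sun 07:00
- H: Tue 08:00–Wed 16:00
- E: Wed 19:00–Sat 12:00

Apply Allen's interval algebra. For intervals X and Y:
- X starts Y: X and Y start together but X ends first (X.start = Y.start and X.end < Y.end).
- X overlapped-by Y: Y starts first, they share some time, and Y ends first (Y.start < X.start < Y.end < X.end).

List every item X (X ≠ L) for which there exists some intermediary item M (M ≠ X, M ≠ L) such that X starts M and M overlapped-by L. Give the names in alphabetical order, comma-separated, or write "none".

Target L = [Sat 09:00, Sun 16:00].
Intermediaries M with M overlapped-by L: none.
Union: none.

none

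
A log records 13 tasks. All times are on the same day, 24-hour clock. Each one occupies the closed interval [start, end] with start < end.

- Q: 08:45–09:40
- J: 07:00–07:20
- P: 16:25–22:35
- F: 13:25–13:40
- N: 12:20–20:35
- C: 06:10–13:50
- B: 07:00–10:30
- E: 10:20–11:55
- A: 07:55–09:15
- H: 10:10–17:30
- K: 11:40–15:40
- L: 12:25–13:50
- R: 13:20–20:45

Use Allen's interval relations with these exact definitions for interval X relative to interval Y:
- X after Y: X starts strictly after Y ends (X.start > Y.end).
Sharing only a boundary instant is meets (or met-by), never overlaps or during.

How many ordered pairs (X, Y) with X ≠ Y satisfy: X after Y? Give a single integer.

Checking all 156 ordered pairs for relation 'after'; matching pairs in alphabetical order:
(A, J): A after J ✓
(E, A): E after A ✓
(E, J): E after J ✓
(E, Q): E after Q ✓
(F, A): F after A ✓
(F, B): F after B ✓
(F, E): F after E ✓
(F, J): F after J ✓
(F, Q): F after Q ✓
(H, A): H after A ✓
(H, J): H after J ✓
(H, Q): H after Q ✓
(K, A): K after A ✓
(K, B): K after B ✓
(K, J): K after J ✓
(K, Q): K after Q ✓
(L, A): L after A ✓
(L, B): L after B ✓
(L, E): L after E ✓
(L, J): L after J ✓
(L, Q): L after Q ✓
(N, A): N after A ✓
(N, B): N after B ✓
(N, E): N after E ✓
... plus 17 further pairs not listed.
Count: 41.

41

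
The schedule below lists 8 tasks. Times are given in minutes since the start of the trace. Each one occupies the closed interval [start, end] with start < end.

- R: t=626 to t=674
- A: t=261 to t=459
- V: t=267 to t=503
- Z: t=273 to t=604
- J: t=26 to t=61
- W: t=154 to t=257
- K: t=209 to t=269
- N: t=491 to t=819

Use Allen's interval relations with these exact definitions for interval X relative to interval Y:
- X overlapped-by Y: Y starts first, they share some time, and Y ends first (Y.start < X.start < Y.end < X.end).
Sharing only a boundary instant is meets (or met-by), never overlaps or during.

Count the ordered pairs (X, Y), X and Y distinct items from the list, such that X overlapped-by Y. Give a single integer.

8

Checking all 56 ordered pairs for relation 'overlapped-by'; matching pairs in alphabetical order:
(A, K): A overlapped-by K ✓
(K, W): K overlapped-by W ✓
(N, V): N overlapped-by V ✓
(N, Z): N overlapped-by Z ✓
(V, A): V overlapped-by A ✓
(V, K): V overlapped-by K ✓
(Z, A): Z overlapped-by A ✓
(Z, V): Z overlapped-by V ✓
Count: 8.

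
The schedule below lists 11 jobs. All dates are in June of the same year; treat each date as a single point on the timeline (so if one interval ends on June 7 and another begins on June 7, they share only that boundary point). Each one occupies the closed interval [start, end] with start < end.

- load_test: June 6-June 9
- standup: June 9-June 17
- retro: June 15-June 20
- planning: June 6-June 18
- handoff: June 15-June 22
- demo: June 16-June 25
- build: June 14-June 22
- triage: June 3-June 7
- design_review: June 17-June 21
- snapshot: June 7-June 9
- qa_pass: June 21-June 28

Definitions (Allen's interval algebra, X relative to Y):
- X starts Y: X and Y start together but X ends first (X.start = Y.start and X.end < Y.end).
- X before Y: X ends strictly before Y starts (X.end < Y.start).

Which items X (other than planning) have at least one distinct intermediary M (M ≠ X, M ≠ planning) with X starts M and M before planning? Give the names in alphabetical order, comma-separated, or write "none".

Target planning = [June 6, June 18].
Intermediaries M with M before planning: none.
Union: none.

none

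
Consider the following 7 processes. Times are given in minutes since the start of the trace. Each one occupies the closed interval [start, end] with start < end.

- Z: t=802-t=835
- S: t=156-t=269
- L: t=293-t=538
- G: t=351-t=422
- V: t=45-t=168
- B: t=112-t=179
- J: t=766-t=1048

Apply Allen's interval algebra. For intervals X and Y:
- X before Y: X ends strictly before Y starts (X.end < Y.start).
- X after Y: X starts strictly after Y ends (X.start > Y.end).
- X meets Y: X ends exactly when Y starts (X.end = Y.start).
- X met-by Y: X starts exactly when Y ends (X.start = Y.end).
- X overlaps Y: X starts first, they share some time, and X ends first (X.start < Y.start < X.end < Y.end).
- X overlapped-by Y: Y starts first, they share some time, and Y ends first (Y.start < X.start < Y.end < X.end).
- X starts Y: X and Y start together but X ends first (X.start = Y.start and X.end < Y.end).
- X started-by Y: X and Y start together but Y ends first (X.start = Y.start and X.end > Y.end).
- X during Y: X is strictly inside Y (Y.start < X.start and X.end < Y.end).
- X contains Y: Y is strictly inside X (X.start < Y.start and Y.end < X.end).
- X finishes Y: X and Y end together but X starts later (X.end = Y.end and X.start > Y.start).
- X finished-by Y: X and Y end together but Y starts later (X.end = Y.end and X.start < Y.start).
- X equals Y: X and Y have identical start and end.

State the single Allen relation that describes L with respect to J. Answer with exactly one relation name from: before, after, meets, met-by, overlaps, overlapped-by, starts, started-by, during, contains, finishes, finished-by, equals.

L = [t=293, t=538]; J = [t=766, t=1048].
Compare endpoints: L.start < J.start, L.start < J.end, L.end < J.start, L.end < J.end.
That pattern is 'before'.

before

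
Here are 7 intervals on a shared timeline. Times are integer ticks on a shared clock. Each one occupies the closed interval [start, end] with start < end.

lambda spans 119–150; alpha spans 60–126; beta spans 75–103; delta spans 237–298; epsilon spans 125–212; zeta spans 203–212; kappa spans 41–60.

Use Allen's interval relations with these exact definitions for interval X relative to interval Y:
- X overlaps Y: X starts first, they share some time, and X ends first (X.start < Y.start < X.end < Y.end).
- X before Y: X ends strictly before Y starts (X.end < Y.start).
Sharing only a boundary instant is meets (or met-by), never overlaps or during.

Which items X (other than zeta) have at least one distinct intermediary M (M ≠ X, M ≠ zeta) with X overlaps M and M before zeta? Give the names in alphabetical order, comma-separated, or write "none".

alpha

Target zeta = [203, 212].
Intermediaries M with M before zeta: alpha, beta, kappa, lambda.
Via alpha — items with X overlaps alpha: none.
Via beta — items with X overlaps beta: none.
Via kappa — items with X overlaps kappa: none.
Via lambda — items with X overlaps lambda: alpha.
Union: alpha.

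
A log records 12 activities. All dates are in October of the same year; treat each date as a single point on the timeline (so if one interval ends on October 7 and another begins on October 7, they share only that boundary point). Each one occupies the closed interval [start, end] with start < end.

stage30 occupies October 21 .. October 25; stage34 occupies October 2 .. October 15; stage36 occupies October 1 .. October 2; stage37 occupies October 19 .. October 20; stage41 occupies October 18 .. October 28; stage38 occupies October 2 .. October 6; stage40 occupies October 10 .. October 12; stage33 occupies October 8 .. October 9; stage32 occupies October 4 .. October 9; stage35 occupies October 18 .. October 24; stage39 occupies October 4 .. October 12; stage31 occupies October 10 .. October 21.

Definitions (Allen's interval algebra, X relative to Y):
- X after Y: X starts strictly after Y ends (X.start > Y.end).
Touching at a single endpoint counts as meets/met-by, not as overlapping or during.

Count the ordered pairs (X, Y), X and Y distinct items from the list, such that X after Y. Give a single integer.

Checking all 132 ordered pairs for relation 'after'; matching pairs in alphabetical order:
(stage30, stage32): stage30 after stage32 ✓
(stage30, stage33): stage30 after stage33 ✓
(stage30, stage34): stage30 after stage34 ✓
(stage30, stage36): stage30 after stage36 ✓
(stage30, stage37): stage30 after stage37 ✓
(stage30, stage38): stage30 after stage38 ✓
(stage30, stage39): stage30 after stage39 ✓
(stage30, stage40): stage30 after stage40 ✓
(stage31, stage32): stage31 after stage32 ✓
(stage31, stage33): stage31 after stage33 ✓
(stage31, stage36): stage31 after stage36 ✓
(stage31, stage38): stage31 after stage38 ✓
(stage32, stage36): stage32 after stage36 ✓
(stage33, stage36): stage33 after stage36 ✓
(stage33, stage38): stage33 after stage38 ✓
(stage35, stage32): stage35 after stage32 ✓
(stage35, stage33): stage35 after stage33 ✓
(stage35, stage34): stage35 after stage34 ✓
(stage35, stage36): stage35 after stage36 ✓
(stage35, stage38): stage35 after stage38 ✓
(stage35, stage39): stage35 after stage39 ✓
(stage35, stage40): stage35 after stage40 ✓
(stage37, stage32): stage37 after stage32 ✓
(stage37, stage33): stage37 after stage33 ✓
... plus 17 further pairs not listed.
Count: 41.

41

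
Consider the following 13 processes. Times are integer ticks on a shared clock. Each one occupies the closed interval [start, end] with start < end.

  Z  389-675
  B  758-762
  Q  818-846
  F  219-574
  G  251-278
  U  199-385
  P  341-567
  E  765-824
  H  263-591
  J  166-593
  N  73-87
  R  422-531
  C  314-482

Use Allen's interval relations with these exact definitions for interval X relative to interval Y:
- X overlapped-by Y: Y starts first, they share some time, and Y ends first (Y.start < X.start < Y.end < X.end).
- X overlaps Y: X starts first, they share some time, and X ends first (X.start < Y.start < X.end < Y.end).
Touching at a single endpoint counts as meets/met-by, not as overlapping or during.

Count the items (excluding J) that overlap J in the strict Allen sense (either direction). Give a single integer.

1

Target J = [166, 593].
B [758, 762] → after → no.
C [314, 482] → during → no.
E [765, 824] → after → no.
F [219, 574] → during → no.
G [251, 278] → during → no.
H [263, 591] → during → no.
N [73, 87] → before → no.
P [341, 567] → during → no.
Q [818, 846] → after → no.
R [422, 531] → during → no.
U [199, 385] → during → no.
Z [389, 675] → overlapped-by → counts.
Total: 1.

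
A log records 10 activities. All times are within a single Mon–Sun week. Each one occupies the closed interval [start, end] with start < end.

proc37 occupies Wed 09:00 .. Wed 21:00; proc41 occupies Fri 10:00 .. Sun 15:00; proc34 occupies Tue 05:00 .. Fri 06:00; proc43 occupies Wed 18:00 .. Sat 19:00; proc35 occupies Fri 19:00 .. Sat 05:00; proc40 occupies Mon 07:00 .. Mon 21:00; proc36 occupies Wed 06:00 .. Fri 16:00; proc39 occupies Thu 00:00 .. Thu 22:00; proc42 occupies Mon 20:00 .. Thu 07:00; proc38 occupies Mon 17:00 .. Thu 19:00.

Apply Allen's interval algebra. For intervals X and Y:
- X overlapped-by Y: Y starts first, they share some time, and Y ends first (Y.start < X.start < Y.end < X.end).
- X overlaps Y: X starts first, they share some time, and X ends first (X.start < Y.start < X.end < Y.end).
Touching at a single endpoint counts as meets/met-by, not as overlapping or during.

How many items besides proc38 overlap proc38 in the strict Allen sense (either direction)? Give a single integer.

5

Target proc38 = [Mon 17:00, Thu 19:00].
proc34 [Tue 05:00, Fri 06:00] → overlapped-by → counts.
proc35 [Fri 19:00, Sat 05:00] → after → no.
proc36 [Wed 06:00, Fri 16:00] → overlapped-by → counts.
proc37 [Wed 09:00, Wed 21:00] → during → no.
proc39 [Thu 00:00, Thu 22:00] → overlapped-by → counts.
proc40 [Mon 07:00, Mon 21:00] → overlaps → counts.
proc41 [Fri 10:00, Sun 15:00] → after → no.
proc42 [Mon 20:00, Thu 07:00] → during → no.
proc43 [Wed 18:00, Sat 19:00] → overlapped-by → counts.
Total: 5.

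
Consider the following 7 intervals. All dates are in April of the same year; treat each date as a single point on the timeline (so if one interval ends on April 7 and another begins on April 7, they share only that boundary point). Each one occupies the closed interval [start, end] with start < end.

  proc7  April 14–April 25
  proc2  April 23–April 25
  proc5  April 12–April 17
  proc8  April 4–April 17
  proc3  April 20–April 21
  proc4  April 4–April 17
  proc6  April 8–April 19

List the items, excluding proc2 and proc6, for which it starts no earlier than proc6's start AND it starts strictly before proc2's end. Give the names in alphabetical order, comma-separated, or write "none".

proc3, proc5, proc7

Conditions: its start is no earlier than proc6's start (X.start >= April 8) AND its start is strictly before proc2's end (X.start < April 25).
proc3: start April 20 >= April 8? ✓; start April 20 < April 25? ✓ → yes.
proc4: start April 4 >= April 8? ✗; start April 4 < April 25? ✓ → no.
proc5: start April 12 >= April 8? ✓; start April 12 < April 25? ✓ → yes.
proc7: start April 14 >= April 8? ✓; start April 14 < April 25? ✓ → yes.
proc8: start April 4 >= April 8? ✗; start April 4 < April 25? ✓ → no.
Result: proc3, proc5, proc7.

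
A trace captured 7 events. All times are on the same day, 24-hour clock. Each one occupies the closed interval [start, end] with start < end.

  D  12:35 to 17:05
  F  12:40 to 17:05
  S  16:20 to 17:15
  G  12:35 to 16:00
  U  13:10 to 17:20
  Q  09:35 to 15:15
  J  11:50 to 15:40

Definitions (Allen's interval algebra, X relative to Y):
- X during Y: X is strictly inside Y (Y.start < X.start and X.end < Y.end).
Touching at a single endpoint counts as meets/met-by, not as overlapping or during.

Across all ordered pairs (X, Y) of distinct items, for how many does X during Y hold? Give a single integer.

Checking all 42 ordered pairs for relation 'during'; matching pairs in alphabetical order:
(S, U): S during U ✓
Count: 1.

1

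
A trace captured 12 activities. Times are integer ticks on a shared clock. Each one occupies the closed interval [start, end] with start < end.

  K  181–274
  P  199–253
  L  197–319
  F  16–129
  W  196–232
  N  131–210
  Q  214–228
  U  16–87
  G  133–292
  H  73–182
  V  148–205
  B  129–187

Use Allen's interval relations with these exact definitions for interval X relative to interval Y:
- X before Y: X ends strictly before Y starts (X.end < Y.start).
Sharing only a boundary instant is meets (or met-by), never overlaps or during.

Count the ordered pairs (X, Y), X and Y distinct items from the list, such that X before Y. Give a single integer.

27

Checking all 132 ordered pairs for relation 'before'; matching pairs in alphabetical order:
(B, L): B before L ✓
(B, P): B before P ✓
(B, Q): B before Q ✓
(B, W): B before W ✓
(F, G): F before G ✓
(F, K): F before K ✓
(F, L): F before L ✓
(F, N): F before N ✓
(F, P): F before P ✓
(F, Q): F before Q ✓
(F, V): F before V ✓
(F, W): F before W ✓
(H, L): H before L ✓
(H, P): H before P ✓
(H, Q): H before Q ✓
(H, W): H before W ✓
(N, Q): N before Q ✓
(U, B): U before B ✓
(U, G): U before G ✓
(U, K): U before K ✓
(U, L): U before L ✓
(U, N): U before N ✓
(U, P): U before P ✓
(U, Q): U before Q ✓
... plus 3 further pairs not listed.
Count: 27.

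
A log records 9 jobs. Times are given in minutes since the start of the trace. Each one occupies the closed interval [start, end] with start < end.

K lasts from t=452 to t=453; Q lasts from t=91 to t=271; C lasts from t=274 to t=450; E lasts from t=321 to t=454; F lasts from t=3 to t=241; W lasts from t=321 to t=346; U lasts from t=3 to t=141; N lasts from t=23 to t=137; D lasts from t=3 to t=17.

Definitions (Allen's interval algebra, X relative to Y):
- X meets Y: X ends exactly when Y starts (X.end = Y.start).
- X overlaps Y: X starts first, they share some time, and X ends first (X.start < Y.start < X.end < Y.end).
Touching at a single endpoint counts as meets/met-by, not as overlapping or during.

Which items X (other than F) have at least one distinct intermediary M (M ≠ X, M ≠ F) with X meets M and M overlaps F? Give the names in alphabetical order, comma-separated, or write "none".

Target F = [t=3, t=241].
Intermediaries M with M overlaps F: none.
Union: none.

none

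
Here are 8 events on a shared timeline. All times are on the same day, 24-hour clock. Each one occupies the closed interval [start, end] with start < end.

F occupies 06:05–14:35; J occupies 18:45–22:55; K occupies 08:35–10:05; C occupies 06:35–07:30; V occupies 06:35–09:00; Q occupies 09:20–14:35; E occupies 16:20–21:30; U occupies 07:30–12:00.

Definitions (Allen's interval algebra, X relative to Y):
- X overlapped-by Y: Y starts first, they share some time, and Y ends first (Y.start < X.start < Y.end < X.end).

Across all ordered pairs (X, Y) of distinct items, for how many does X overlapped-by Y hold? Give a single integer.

5

Checking all 56 ordered pairs for relation 'overlapped-by'; matching pairs in alphabetical order:
(J, E): J overlapped-by E ✓
(K, V): K overlapped-by V ✓
(Q, K): Q overlapped-by K ✓
(Q, U): Q overlapped-by U ✓
(U, V): U overlapped-by V ✓
Count: 5.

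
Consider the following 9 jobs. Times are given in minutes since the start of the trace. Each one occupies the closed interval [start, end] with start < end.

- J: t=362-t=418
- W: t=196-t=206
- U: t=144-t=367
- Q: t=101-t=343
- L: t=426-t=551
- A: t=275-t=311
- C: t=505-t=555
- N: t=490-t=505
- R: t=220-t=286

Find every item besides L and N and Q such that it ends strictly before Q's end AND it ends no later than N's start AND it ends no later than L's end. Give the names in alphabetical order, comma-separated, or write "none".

Conditions: its end is strictly before Q's end (X.end < t=343) AND its end is no later than N's start (X.end <= t=490) AND its end is no later than L's end (X.end <= t=551).
A: end t=311 < t=343? ✓; end t=311 <= t=490? ✓; end t=311 <= t=551? ✓ → yes.
C: end t=555 < t=343? ✗; end t=555 <= t=490? ✗; end t=555 <= t=551? ✗ → no.
J: end t=418 < t=343? ✗; end t=418 <= t=490? ✓; end t=418 <= t=551? ✓ → no.
R: end t=286 < t=343? ✓; end t=286 <= t=490? ✓; end t=286 <= t=551? ✓ → yes.
U: end t=367 < t=343? ✗; end t=367 <= t=490? ✓; end t=367 <= t=551? ✓ → no.
W: end t=206 < t=343? ✓; end t=206 <= t=490? ✓; end t=206 <= t=551? ✓ → yes.
Result: A, R, W.

A, R, W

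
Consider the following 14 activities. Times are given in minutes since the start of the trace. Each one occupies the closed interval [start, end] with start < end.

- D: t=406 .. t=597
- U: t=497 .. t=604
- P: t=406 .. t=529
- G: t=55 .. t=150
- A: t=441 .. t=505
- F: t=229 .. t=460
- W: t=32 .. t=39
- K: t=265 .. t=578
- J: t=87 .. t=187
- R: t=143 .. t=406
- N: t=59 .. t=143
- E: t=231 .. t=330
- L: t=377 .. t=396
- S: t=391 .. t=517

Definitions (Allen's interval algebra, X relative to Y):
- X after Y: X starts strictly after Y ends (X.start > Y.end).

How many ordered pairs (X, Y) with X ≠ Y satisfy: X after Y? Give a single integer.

Checking all 182 ordered pairs for relation 'after'; matching pairs in alphabetical order:
(A, E): A after E ✓
(A, G): A after G ✓
(A, J): A after J ✓
(A, L): A after L ✓
(A, N): A after N ✓
(A, R): A after R ✓
(A, W): A after W ✓
(D, E): D after E ✓
(D, G): D after G ✓
(D, J): D after J ✓
(D, L): D after L ✓
(D, N): D after N ✓
(D, W): D after W ✓
(E, G): E after G ✓
(E, J): E after J ✓
(E, N): E after N ✓
(E, W): E after W ✓
(F, G): F after G ✓
(F, J): F after J ✓
(F, N): F after N ✓
(F, W): F after W ✓
(G, W): G after W ✓
(J, W): J after W ✓
(K, G): K after G ✓
... plus 29 further pairs not listed.
Count: 53.

53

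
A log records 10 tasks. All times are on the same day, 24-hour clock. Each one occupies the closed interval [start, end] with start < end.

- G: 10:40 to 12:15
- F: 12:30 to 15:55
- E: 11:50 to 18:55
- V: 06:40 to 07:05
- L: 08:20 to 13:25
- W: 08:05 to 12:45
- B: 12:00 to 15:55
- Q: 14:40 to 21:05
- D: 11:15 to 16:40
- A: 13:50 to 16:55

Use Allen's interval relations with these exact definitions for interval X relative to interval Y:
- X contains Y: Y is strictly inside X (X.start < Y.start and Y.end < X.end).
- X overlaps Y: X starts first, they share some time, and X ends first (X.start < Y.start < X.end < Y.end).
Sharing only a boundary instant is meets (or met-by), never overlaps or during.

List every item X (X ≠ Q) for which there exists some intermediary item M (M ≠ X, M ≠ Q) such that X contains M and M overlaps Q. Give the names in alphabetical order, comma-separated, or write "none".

Target Q = [14:40, 21:05].
Intermediaries M with M overlaps Q: A, B, D, E, F.
Via A — items with X contains A: E.
Via B — items with X contains B: D, E.
Via D — items with X contains D: none.
Via E — items with X contains E: none.
Via F — items with X contains F: D, E.
Union: D, E.

D, E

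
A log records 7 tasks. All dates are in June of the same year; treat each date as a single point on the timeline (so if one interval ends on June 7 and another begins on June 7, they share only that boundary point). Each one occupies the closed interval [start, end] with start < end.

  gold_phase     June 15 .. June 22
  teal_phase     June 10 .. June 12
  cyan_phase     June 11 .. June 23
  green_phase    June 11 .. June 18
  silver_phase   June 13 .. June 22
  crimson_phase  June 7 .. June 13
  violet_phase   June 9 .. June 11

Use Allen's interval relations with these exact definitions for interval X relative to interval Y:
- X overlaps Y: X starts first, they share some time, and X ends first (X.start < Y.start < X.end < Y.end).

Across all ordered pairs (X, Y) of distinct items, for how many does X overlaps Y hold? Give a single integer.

7

Checking all 42 ordered pairs for relation 'overlaps'; matching pairs in alphabetical order:
(crimson_phase, cyan_phase): crimson_phase overlaps cyan_phase ✓
(crimson_phase, green_phase): crimson_phase overlaps green_phase ✓
(green_phase, gold_phase): green_phase overlaps gold_phase ✓
(green_phase, silver_phase): green_phase overlaps silver_phase ✓
(teal_phase, cyan_phase): teal_phase overlaps cyan_phase ✓
(teal_phase, green_phase): teal_phase overlaps green_phase ✓
(violet_phase, teal_phase): violet_phase overlaps teal_phase ✓
Count: 7.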